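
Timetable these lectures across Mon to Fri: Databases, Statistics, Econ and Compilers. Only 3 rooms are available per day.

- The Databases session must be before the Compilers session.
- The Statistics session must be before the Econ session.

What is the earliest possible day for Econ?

Tue

Precedence pushes Econ to at least Tue.
Econ at Tue is achievable: Compilers -> Tue; Statistics -> Mon; Econ -> Tue; Databases -> Mon.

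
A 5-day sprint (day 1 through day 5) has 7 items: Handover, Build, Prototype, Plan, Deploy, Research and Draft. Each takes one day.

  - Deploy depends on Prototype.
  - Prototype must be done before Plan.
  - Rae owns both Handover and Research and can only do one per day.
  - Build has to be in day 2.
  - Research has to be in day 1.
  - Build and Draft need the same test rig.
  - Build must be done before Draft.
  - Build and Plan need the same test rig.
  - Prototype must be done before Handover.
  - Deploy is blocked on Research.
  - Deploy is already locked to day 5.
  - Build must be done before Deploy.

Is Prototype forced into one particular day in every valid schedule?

No

Prototype can be day 1 (e.g. Plan=day 3, Prototype=day 1, Deploy=day 5, Handover=day 2, Research=day 1, Draft=day 3, Build=day 2) or day 2 (e.g. Build -> day 2, Research -> day 1, Deploy -> day 5, Plan -> day 3, Handover -> day 3, Draft -> day 3, Prototype -> day 2).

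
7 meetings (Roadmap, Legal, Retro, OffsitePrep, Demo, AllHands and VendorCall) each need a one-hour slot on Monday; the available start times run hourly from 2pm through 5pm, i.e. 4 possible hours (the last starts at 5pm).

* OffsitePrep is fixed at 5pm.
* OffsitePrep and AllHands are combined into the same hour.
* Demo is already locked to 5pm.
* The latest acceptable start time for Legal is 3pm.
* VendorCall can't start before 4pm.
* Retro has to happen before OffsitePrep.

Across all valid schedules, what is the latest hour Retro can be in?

4pm

Downstream work caps Retro at 4pm.
Retro at 4pm is achievable: Roadmap -> 2pm, VendorCall -> 4pm, AllHands -> 5pm, OffsitePrep -> 5pm, Demo -> 5pm, Legal -> 2pm, Retro -> 4pm.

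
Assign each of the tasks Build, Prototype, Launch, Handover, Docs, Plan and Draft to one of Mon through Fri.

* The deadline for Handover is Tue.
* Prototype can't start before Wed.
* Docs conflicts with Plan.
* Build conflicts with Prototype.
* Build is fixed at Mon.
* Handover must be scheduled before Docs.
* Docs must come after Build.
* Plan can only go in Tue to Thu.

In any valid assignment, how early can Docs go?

Tue

Precedence pushes Docs to at least Tue.
Docs at Tue is achievable: Draft=Mon; Docs=Tue; Handover=Mon; Launch=Mon; Plan=Wed; Prototype=Wed; Build=Mon.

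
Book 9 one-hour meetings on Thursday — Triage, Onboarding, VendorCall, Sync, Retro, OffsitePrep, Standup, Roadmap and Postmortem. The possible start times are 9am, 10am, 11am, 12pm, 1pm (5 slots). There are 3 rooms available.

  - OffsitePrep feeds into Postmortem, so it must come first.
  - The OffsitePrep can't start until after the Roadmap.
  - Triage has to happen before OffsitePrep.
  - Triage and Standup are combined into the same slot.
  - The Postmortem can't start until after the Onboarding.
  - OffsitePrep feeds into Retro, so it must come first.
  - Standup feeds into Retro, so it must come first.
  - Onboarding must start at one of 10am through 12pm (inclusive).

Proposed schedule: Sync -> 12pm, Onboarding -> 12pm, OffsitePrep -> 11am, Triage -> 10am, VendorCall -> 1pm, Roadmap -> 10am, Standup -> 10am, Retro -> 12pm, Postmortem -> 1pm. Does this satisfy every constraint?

Triage has to happen before OffsitePrep — holds.
Triage and Standup are combined into the same slot — holds.
OffsitePrep feeds into Retro, so it must come first — holds.
Onboarding must start at one of 10am through 12pm (inclusive) — holds.
The Postmortem can't start until after the Onboarding — holds.
There are 3 rooms available — holds.
OffsitePrep feeds into Postmortem, so it must come first — holds.
The OffsitePrep can't start until after the Roadmap — holds.
Standup feeds into Retro, so it must come first — holds.

Yes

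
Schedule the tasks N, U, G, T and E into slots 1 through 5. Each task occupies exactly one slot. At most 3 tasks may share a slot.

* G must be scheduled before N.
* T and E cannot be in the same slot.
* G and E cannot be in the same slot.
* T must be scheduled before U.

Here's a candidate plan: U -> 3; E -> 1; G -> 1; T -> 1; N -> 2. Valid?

G must be scheduled before N — holds.
T and E cannot be in the same slot — violated.
At most 3 tasks may share a slot — holds.
G and E cannot be in the same slot — violated.
T must be scheduled before U — holds.

Invalid. T and E cannot be in the same slot.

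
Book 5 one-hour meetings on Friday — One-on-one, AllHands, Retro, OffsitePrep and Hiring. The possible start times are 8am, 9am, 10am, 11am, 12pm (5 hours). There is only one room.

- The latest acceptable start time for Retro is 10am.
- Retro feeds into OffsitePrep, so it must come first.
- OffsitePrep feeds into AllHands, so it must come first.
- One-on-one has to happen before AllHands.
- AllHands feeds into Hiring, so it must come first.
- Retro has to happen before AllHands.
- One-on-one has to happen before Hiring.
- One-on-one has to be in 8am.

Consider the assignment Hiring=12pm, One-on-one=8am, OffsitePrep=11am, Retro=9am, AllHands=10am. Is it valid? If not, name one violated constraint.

One-on-one has to happen before Hiring — holds.
The latest acceptable start time for Retro is 10am — holds.
One-on-one has to be in 8am — holds.
Retro feeds into OffsitePrep, so it must come first — holds.
Retro has to happen before AllHands — holds.
AllHands feeds into Hiring, so it must come first — holds.
OffsitePrep feeds into AllHands, so it must come first — violated.
There is only one room — holds.
One-on-one has to happen before AllHands — holds.

No — it violates: OffsitePrep feeds into AllHands, so it must come first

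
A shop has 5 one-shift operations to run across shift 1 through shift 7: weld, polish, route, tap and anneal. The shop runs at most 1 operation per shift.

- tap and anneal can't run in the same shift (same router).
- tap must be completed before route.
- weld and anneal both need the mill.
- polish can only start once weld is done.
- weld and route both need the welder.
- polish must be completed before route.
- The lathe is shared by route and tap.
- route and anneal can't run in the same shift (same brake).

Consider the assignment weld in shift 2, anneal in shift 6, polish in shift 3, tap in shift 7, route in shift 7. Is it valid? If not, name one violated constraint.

The shop runs at most 1 operation per shift — violated.
tap and anneal can't run in the same shift (same router) — holds.
weld and anneal both need the mill — holds.
polish can only start once weld is done — holds.
weld and route both need the welder — holds.
tap must be completed before route — violated.
route and anneal can't run in the same shift (same brake) — holds.
polish must be completed before route — holds.
The lathe is shared by route and tap — violated.

Invalid. The lathe is shared by route and tap.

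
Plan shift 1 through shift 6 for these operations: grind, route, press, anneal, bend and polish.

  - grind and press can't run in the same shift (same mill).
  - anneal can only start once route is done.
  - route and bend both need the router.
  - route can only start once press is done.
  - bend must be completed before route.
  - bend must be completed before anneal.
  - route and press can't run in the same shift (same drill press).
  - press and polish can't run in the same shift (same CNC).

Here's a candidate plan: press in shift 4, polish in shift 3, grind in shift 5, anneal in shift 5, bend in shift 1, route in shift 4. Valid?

bend must be completed before route — holds.
anneal can only start once route is done — holds.
route and press can't run in the same shift (same drill press) — violated.
press and polish can't run in the same shift (same CNC) — holds.
grind and press can't run in the same shift (same mill) — holds.
route and bend both need the router — holds.
bend must be completed before anneal — holds.
route can only start once press is done — violated.

Invalid. route and press can't run in the same shift (same drill press).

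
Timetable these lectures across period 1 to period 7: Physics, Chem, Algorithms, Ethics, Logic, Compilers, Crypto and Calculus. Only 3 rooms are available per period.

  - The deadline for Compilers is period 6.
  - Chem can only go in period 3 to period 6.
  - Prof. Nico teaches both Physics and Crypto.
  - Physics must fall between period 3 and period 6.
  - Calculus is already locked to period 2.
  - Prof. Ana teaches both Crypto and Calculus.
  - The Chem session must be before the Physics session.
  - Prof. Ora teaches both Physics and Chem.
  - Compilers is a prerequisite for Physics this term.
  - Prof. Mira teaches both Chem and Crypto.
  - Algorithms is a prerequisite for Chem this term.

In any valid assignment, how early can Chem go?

period 3

Chem is available from period 3; Chem's own window allows nothing later than period 6; downstream work caps Chem at period 5.
Chem at period 3 is achievable: Ethics=period 1; Crypto=period 5; Calculus=period 2; Compilers=period 1; Chem=period 3; Logic=period 2; Physics=period 4; Algorithms=period 1.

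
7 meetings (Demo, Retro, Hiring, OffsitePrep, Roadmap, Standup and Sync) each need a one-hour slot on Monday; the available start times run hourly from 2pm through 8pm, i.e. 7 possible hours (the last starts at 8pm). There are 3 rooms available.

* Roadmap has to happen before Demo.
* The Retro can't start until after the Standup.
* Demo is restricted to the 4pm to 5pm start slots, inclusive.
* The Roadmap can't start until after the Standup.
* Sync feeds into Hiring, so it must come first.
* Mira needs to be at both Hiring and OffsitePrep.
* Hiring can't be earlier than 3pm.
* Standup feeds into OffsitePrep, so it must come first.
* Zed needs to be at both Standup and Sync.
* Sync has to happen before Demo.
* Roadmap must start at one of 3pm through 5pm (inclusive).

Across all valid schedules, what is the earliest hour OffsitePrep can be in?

3pm

Precedence pushes OffsitePrep to at least 3pm.
OffsitePrep at 3pm is achievable: Standup=2pm, Hiring=4pm, Demo=4pm, Sync=3pm, Roadmap=3pm, OffsitePrep=3pm, Retro=4pm.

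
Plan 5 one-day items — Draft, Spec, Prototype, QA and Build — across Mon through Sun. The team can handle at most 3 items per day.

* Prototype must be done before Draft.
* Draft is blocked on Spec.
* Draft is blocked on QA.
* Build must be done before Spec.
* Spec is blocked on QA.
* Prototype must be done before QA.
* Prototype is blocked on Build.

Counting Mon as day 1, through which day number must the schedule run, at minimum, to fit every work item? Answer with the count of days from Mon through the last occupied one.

5 days

The precedence chain requires at least 5 distinct days.
With at most 3 per day and 5 work items, at least 2 days are needed.
5 works (last occupied day: Fri): for example QA=Wed, Prototype=Tue, Spec=Thu, Draft=Fri, Build=Mon.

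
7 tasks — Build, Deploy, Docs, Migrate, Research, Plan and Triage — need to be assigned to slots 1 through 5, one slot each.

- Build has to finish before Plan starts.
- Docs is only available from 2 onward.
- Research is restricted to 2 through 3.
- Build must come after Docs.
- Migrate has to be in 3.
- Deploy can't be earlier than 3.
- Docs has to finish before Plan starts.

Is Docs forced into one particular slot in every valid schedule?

No

Docs can be 2 (e.g. Research -> 2; Triage -> 1; Docs -> 2; Migrate -> 3; Plan -> 4; Build -> 3; Deploy -> 3) or 3 (e.g. Research -> 2, Triage -> 1, Migrate -> 3, Deploy -> 3, Plan -> 5, Docs -> 3, Build -> 4).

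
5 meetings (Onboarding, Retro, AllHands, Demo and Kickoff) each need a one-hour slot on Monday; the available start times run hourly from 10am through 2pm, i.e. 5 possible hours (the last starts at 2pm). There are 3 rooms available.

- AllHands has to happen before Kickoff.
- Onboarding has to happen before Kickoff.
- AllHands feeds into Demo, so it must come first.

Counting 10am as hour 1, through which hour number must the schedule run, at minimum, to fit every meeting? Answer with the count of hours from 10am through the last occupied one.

2

The precedence chain requires at least 2 distinct hours.
With at most 3 per hour and 5 meetings, at least 2 hours are needed.
2 works (last occupied hour: 11am): for example Kickoff=11am, AllHands=10am, Retro=10am, Onboarding=10am, Demo=11am.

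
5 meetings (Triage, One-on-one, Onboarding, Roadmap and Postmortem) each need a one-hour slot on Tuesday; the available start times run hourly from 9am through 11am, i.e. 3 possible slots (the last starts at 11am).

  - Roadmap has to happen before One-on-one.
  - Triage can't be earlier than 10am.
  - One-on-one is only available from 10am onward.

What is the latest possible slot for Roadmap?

Downstream work caps Roadmap at 10am.
Roadmap at 10am is achievable: One-on-one in 11am; Roadmap in 10am; Postmortem in 9am; Triage in 10am; Onboarding in 9am.

10am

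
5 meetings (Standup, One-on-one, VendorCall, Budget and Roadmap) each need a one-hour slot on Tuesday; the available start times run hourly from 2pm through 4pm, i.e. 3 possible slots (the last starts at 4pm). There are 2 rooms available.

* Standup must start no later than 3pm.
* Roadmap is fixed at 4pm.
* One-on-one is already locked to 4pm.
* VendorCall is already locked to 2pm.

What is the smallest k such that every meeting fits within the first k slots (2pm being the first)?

3

With at most 2 per slot and 5 meetings, at least 3 slots are needed.
One-on-one can't be placed before 4pm — that is slot 3 counting from 2pm — so the schedule must run through at least 3 slots.
3 works (last occupied slot: 4pm): for example Budget in 3pm; VendorCall in 2pm; One-on-one in 4pm; Standup in 2pm; Roadmap in 4pm.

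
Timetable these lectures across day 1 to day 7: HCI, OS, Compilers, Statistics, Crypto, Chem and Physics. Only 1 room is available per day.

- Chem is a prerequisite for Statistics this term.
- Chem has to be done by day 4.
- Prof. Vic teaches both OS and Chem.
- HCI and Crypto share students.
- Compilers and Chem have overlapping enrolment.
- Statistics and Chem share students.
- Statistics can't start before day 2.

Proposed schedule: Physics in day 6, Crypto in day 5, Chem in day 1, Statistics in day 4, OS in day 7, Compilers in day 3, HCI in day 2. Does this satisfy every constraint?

Yes

Statistics and Chem share students — holds.
Statistics can't start before day 2 — holds.
Only 1 room is available per day — holds.
HCI and Crypto share students — holds.
Chem has to be done by day 4 — holds.
Chem is a prerequisite for Statistics this term — holds.
Prof. Vic teaches both OS and Chem — holds.
Compilers and Chem have overlapping enrolment — holds.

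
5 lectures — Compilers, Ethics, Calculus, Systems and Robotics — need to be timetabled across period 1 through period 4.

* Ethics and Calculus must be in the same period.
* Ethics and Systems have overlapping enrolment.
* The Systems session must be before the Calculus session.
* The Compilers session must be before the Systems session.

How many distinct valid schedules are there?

Splitting on Compilers: it can be period 1 (12), period 2 (4). Listing each branch's schedules as (Ethics, Calculus, Systems, Robotics) by period number:
Compilers=period 1: (3,3,2,1) (3,3,2,2) (3,3,2,3) (3,3,2,4) (4,4,2,1) (4,4,2,2) (4,4,2,3) (4,4,2,4) (4,4,3,1) (4,4,3,2) (4,4,3,3) (4,4,3,4) — 12.
Compilers=period 2: (4,4,3,1) (4,4,3,2) (4,4,3,3) (4,4,3,4) — 4.
Summing: 12 + 4 = 16.

16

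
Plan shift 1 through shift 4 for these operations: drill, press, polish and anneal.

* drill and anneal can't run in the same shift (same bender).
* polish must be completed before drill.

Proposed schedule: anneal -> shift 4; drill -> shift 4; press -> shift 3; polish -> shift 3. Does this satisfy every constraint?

drill and anneal can't run in the same shift (same bender) — violated.
polish must be completed before drill — holds.

Invalid. drill and anneal can't run in the same shift (same bender).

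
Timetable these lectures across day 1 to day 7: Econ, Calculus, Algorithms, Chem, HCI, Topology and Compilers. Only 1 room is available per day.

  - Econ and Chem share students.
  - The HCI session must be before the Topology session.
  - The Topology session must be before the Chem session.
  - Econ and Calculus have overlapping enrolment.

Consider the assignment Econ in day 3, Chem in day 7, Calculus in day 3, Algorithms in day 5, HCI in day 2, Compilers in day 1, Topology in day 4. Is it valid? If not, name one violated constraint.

Econ and Chem share students — holds.
Econ and Calculus have overlapping enrolment — violated.
Only 1 room is available per day — violated.
The HCI session must be before the Topology session — holds.
The Topology session must be before the Chem session — holds.

Invalid. Econ and Calculus have overlapping enrolment.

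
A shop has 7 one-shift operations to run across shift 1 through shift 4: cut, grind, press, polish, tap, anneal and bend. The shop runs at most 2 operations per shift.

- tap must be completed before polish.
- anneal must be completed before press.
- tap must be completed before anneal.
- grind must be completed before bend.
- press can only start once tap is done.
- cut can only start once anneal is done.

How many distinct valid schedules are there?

Splitting on cut: it can be shift 3 (13), shift 4 (18). Listing each branch's schedules as (grind, press, polish, tap, anneal, bend) by shift number:
cut=shift 3: (1,3,2,1,2,4) (1,3,4,1,2,2) (1,3,4,1,2,4) (1,4,2,1,2,3) (1,4,2,1,2,4) (1,4,3,1,2,2) (1,4,3,1,2,4) (1,4,4,1,2,2) (1,4,4,1,2,3) (2,3,4,1,2,4) (2,4,3,1,2,4) (2,4,4,1,2,3) (3,4,2,1,2,4) — 13.
cut=shift 4: (1,3,2,1,2,3) (1,3,2,1,2,4) (1,3,3,1,2,2) (1,3,3,1,2,4) (1,3,4,1,2,2) (1,3,4,1,2,3) (1,4,2,1,2,3) (1,4,2,1,3,2) (1,4,2,1,3,3) (1,4,3,1,2,2) (1,4,3,1,2,3) (1,4,3,1,3,2) (1,4,3,2,3,2) (2,3,3,1,2,4) (2,3,4,1,2,3) (2,4,2,1,3,3) (2,4,3,1,2,3) (3,3,2,1,2,4) — 18.
Summing: 13 + 18 = 31.

31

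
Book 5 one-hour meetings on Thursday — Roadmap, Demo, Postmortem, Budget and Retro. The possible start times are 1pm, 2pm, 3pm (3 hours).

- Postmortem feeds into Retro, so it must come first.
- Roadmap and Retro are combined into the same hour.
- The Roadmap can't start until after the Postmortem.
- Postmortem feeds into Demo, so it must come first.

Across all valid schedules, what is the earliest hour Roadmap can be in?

2pm

Precedence pushes Roadmap to at least 2pm.
Roadmap at 2pm is achievable: Retro -> 2pm, Postmortem -> 1pm, Roadmap -> 2pm, Demo -> 2pm, Budget -> 1pm.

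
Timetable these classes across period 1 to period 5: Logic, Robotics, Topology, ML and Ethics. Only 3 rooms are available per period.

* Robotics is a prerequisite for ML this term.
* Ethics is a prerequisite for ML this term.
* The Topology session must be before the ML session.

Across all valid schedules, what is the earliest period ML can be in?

Precedence pushes ML to at least period 2.
ML at period 2 is achievable: ML=period 2; Ethics=period 1; Topology=period 1; Logic=period 2; Robotics=period 1.

period 2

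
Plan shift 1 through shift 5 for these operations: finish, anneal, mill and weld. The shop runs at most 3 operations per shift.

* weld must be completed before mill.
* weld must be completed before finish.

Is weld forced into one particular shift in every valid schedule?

No

weld can be shift 1 (e.g. mill=shift 2, anneal=shift 1, finish=shift 2, weld=shift 1) or shift 2 (e.g. weld=shift 2, anneal=shift 1, mill=shift 3, finish=shift 3).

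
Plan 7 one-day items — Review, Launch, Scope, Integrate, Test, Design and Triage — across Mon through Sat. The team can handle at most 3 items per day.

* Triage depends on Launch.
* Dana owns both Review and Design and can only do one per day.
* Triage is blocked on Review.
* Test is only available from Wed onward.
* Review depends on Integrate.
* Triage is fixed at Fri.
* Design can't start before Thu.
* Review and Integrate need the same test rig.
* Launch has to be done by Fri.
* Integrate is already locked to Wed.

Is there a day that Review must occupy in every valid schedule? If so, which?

Thu

Integrate is fixed at Wed and must come before Review, so Review is at least Thu.
Triage is fixed at Fri and must come after Review, so Review is at most Thu.
So Review must be Thu.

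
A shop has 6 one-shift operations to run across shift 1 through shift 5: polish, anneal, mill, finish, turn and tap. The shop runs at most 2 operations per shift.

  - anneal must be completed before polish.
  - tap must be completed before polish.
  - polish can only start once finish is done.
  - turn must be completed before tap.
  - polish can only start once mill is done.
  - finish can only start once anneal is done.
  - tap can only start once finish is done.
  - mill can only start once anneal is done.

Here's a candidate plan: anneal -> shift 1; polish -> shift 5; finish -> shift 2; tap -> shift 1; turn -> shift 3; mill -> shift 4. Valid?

Invalid. turn must be completed before tap.

polish can only start once mill is done — holds.
turn must be completed before tap — violated.
polish can only start once finish is done — holds.
anneal must be completed before polish — holds.
tap can only start once finish is done — violated.
finish can only start once anneal is done — holds.
mill can only start once anneal is done — holds.
tap must be completed before polish — holds.
The shop runs at most 2 operations per shift — holds.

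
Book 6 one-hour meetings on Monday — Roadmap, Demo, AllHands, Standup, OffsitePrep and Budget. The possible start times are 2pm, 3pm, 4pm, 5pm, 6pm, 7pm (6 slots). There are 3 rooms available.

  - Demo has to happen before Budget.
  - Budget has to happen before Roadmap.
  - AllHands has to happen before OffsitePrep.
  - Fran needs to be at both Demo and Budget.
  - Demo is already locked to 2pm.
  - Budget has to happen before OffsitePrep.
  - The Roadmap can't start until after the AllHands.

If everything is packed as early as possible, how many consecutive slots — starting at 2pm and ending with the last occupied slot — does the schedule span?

The precedence chain requires at least 3 distinct slots.
With at most 3 per slot and 6 meetings, at least 2 slots are needed.
3 works (last occupied slot: 4pm): for example Budget in 3pm; Roadmap in 4pm; Demo in 2pm; OffsitePrep in 4pm; AllHands in 2pm; Standup in 2pm.

3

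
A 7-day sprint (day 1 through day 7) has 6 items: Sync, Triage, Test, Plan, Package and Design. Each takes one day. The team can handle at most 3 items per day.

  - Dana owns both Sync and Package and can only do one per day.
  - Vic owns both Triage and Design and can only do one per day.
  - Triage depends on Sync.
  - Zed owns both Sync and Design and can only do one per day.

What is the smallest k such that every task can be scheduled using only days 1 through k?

The precedence chain requires at least 2 distinct days.
With at most 3 per day and 6 tasks, at least 2 days are needed.
Could 2 days be enough, i.e. nothing placed later than day 2? No: Triage must come after Sync (at day 1 or later) → {day 2}; Sync must come before Triage (at day 2 or earlier) → {day 1}; Design can't share with Triage (day 2) → {day 1}; Design can't share with Sync (day 1) → nothing is left.
So 2 days is not enough.
3 works (last occupied day: day 3): for example Plan in day 1; Package in day 2; Design in day 3; Test in day 1; Triage in day 2; Sync in day 1.

3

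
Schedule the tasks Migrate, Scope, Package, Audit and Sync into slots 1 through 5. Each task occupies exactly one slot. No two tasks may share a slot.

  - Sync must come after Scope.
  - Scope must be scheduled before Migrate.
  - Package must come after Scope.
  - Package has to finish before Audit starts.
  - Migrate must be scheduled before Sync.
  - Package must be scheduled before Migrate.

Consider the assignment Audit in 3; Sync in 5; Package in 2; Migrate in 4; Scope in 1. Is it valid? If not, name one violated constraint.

Valid

Sync must come after Scope — holds.
No two tasks may share a slot — holds.
Package has to finish before Audit starts — holds.
Scope must be scheduled before Migrate — holds.
Package must come after Scope — holds.
Migrate must be scheduled before Sync — holds.
Package must be scheduled before Migrate — holds.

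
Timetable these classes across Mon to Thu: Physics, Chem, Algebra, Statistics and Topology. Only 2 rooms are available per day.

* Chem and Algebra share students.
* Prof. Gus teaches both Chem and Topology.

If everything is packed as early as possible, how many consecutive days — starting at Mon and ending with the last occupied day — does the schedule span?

With at most 2 per day and 5 classes, at least 3 days are needed.
3 works (last occupied day: Wed): for example Statistics -> Tue, Chem -> Mon, Physics -> Mon, Topology -> Wed, Algebra -> Tue.

3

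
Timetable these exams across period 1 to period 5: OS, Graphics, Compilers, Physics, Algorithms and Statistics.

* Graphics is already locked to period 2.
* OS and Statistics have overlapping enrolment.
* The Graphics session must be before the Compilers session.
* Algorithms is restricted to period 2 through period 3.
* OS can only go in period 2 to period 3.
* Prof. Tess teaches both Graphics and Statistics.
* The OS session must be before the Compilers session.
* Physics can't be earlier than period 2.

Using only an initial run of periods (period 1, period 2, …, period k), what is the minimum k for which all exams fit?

The precedence chain requires at least 2 distinct periods.
Propagating the time windows through the other constraints, Compilers can't land before period 3, so the schedule must run through at least period 3.
3 works (last occupied period: period 3): for example OS in period 2; Graphics in period 2; Statistics in period 1; Physics in period 2; Compilers in period 3; Algorithms in period 2.

3 periods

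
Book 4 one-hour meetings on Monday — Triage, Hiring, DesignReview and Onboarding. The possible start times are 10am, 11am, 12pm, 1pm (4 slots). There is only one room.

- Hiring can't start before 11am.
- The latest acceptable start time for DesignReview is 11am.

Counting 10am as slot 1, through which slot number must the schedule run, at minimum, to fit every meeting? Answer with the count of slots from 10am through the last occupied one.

4 slots

With at most 1 per slot and 4 meetings, at least 4 slots are needed.
Hiring can't be placed before 11am — that is slot 2 counting from 10am — so the schedule must run through at least 2 slots.
4 works (last occupied slot: 1pm): for example DesignReview -> 10am; Hiring -> 11am; Onboarding -> 1pm; Triage -> 12pm.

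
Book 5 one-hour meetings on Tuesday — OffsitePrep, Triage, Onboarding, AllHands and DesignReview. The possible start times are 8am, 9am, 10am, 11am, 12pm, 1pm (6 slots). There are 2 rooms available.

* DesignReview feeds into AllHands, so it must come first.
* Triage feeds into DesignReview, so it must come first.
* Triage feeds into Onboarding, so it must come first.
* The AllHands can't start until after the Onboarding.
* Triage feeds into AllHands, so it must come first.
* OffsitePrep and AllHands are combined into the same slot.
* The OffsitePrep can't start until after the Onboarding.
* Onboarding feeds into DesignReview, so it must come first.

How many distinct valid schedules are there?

Splitting on OffsitePrep: it can be 11am (1), 12pm (4), 1pm (10). Listing each branch's schedules as (Triage, Onboarding, AllHands, DesignReview):
OffsitePrep=11am: (8am,9am,11am,10am) — 1.
OffsitePrep=12pm: (8am,9am,12pm,10am) (8am,9am,12pm,11am) (8am,10am,12pm,11am) (9am,10am,12pm,11am) — 4.
OffsitePrep=1pm: (8am,9am,1pm,10am) (8am,9am,1pm,11am) (8am,9am,1pm,12pm) (8am,10am,1pm,11am) (8am,10am,1pm,12pm) (8am,11am,1pm,12pm) (9am,10am,1pm,11am) (9am,10am,1pm,12pm) (9am,11am,1pm,12pm) (10am,11am,1pm,12pm) — 10.
Summing: 1 + 4 + 10 = 15.

15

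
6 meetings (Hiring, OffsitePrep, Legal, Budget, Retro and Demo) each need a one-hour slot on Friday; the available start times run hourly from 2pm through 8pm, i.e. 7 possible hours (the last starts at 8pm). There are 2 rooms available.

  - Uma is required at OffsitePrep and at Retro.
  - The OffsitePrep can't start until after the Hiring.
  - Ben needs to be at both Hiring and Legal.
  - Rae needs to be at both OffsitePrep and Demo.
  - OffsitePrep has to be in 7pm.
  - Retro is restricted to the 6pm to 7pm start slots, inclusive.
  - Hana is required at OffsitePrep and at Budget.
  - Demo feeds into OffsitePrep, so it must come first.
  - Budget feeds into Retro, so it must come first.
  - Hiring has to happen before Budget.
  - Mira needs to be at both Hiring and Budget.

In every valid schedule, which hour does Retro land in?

Retro's window is 6pm–7pm.
OffsitePrep is fixed at 7pm, and Retro can't share a hour with OffsitePrep.
So Retro must be 6pm.

6pm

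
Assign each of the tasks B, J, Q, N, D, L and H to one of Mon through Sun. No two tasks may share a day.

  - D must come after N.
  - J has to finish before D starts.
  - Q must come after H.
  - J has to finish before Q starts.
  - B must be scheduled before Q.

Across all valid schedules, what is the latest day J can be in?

Fri

Downstream work caps J at Sat.
J at Fri is achievable: D -> Sun; Q -> Sat; H -> Wed; J -> Fri; B -> Mon; N -> Tue; L -> Thu.
Nothing later works — the capacity limit rule out every day after Fri.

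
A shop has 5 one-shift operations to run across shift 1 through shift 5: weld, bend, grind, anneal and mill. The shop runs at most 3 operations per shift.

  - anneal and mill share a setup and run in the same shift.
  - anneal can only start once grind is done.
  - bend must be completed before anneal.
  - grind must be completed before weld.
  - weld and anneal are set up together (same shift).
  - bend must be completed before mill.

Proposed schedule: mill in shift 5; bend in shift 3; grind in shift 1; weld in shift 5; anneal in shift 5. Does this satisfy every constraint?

Yes

anneal and mill share a setup and run in the same shift — holds.
grind must be completed before weld — holds.
bend must be completed before mill — holds.
weld and anneal are set up together (same shift) — holds.
The shop runs at most 3 operations per shift — holds.
anneal can only start once grind is done — holds.
bend must be completed before anneal — holds.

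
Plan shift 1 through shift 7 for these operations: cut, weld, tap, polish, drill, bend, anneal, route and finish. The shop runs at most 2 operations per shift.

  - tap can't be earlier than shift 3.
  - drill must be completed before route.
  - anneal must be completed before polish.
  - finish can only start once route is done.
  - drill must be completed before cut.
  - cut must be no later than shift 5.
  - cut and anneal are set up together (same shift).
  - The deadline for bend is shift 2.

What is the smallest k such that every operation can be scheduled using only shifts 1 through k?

The precedence chain requires at least 3 distinct shifts.
With at most 2 per shift and 9 operations, at least 5 shifts are needed.
5 works (last occupied shift: shift 5): for example route -> shift 2, drill -> shift 1, cut -> shift 4, tap -> shift 3, weld -> shift 2, finish -> shift 3, anneal -> shift 4, polish -> shift 5, bend -> shift 1.

5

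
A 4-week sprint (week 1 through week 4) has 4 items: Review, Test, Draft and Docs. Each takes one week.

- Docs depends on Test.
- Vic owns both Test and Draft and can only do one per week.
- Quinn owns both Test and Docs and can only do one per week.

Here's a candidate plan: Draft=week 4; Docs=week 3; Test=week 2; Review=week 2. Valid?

Valid

Docs depends on Test — holds.
Quinn owns both Test and Docs and can only do one per week — holds.
Vic owns both Test and Draft and can only do one per week — holds.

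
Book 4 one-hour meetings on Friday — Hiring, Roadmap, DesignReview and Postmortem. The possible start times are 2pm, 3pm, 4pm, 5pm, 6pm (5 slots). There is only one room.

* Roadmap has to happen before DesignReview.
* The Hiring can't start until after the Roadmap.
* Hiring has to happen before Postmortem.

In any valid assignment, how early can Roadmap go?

2pm

Downstream work caps Roadmap at 4pm.
Roadmap at 2pm is achievable: DesignReview=4pm, Hiring=3pm, Postmortem=5pm, Roadmap=2pm.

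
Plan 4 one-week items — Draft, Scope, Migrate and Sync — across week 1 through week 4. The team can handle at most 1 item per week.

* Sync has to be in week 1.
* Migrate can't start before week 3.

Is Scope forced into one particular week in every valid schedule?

Scope can be week 2 (e.g. Migrate in week 3; Sync in week 1; Draft in week 4; Scope in week 2) or week 3 (e.g. Draft in week 2; Migrate in week 4; Scope in week 3; Sync in week 1).

No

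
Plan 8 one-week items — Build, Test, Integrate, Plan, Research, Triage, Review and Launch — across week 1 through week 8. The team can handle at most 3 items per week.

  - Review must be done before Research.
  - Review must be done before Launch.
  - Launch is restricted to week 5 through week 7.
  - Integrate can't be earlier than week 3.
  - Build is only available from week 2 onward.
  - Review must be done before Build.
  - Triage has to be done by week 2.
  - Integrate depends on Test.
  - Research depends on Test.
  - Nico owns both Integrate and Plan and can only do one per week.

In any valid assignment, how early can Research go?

Precedence pushes Research to at least week 2.
Research at week 2 is achievable: Integrate in week 3, Triage in week 1, Review in week 1, Plan in week 2, Research in week 2, Test in week 1, Launch in week 5, Build in week 2.

week 2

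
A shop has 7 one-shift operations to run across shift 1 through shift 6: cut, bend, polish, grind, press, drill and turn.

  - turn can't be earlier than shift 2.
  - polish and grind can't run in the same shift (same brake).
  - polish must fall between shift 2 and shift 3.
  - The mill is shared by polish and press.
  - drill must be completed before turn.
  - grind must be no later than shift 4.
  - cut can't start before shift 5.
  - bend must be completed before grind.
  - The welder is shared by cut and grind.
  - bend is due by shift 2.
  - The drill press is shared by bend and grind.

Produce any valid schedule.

turn=shift 2, grind=shift 3, bend=shift 1, polish=shift 2, press=shift 1, drill=shift 1, cut=shift 5

Checking: drill(shift 1) before turn(shift 2); bend(shift 1) before grind(shift 3); bend(shift 1) != grind(shift 3); cut(shift 5) != grind(shift 3); polish(shift 2) != grind(shift 3); polish(shift 2) != press(shift 1); cut=shift 5 in [shift 5,shift 6]; bend=shift 1 in [shift 1,shift 2]; polish=shift 2 in [shift 2,shift 3]; grind=shift 3 in [shift 1,shift 4]; turn=shift 2 in [shift 2,shift 6].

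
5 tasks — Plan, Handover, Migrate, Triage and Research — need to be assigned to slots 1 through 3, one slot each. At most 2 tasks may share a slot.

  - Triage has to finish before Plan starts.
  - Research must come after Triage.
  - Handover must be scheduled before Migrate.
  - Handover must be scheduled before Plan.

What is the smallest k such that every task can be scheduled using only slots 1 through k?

The precedence chain requires at least 2 distinct slots.
With at most 2 per slot and 5 tasks, at least 3 slots are needed.
3 works (last occupied slot: 3): for example Migrate -> 2, Triage -> 1, Handover -> 1, Research -> 3, Plan -> 2.

3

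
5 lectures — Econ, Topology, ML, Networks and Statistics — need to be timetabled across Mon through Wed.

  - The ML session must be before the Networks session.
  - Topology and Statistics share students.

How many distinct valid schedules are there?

54

Splitting on Econ: it can be Mon (18), Tue (18), Wed (18). Listing each branch's schedules as (Topology, ML, Networks, Statistics):
Econ=Mon: (Mon,Mon,Tue,Tue) (Mon,Mon,Tue,Wed) (Mon,Mon,Wed,Tue) (Mon,Mon,Wed,Wed) (Mon,Tue,Wed,Tue) (Mon,Tue,Wed,Wed) (Tue,Mon,Tue,Mon) (Tue,Mon,Tue,Wed) (Tue,Mon,Wed,Mon) (Tue,Mon,Wed,Wed) (Tue,Tue,Wed,Mon) (Tue,Tue,Wed,Wed) (Wed,Mon,Tue,Mon) (Wed,Mon,Tue,Tue) (Wed,Mon,Wed,Mon) (Wed,Mon,Wed,Tue) (Wed,Tue,Wed,Mon) (Wed,Tue,Wed,Tue) — 18.
Econ=Tue: (Mon,Mon,Tue,Tue) (Mon,Mon,Tue,Wed) (Mon,Mon,Wed,Tue) (Mon,Mon,Wed,Wed) (Mon,Tue,Wed,Tue) (Mon,Tue,Wed,Wed) (Tue,Mon,Tue,Mon) (Tue,Mon,Tue,Wed) (Tue,Mon,Wed,Mon) (Tue,Mon,Wed,Wed) (Tue,Tue,Wed,Mon) (Tue,Tue,Wed,Wed) (Wed,Mon,Tue,Mon) (Wed,Mon,Tue,Tue) (Wed,Mon,Wed,Mon) (Wed,Mon,Wed,Tue) (Wed,Tue,Wed,Mon) (Wed,Tue,Wed,Tue) — 18.
Econ=Wed: (Mon,Mon,Tue,Tue) (Mon,Mon,Tue,Wed) (Mon,Mon,Wed,Tue) (Mon,Mon,Wed,Wed) (Mon,Tue,Wed,Tue) (Mon,Tue,Wed,Wed) (Tue,Mon,Tue,Mon) (Tue,Mon,Tue,Wed) (Tue,Mon,Wed,Mon) (Tue,Mon,Wed,Wed) (Tue,Tue,Wed,Mon) (Tue,Tue,Wed,Wed) (Wed,Mon,Tue,Mon) (Wed,Mon,Tue,Tue) (Wed,Mon,Wed,Mon) (Wed,Mon,Wed,Tue) (Wed,Tue,Wed,Mon) (Wed,Tue,Wed,Tue) — 18.
Summing: 18 + 18 + 18 = 54.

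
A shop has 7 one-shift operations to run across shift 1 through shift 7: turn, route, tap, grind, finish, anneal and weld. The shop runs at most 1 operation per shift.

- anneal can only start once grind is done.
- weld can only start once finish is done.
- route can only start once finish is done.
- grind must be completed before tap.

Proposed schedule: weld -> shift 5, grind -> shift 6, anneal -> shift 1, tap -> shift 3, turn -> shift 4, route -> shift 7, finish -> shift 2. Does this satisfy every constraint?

grind must be completed before tap — violated.
The shop runs at most 1 operation per shift — holds.
route can only start once finish is done — holds.
anneal can only start once grind is done — violated.
weld can only start once finish is done — holds.

Invalid. anneal can only start once grind is done.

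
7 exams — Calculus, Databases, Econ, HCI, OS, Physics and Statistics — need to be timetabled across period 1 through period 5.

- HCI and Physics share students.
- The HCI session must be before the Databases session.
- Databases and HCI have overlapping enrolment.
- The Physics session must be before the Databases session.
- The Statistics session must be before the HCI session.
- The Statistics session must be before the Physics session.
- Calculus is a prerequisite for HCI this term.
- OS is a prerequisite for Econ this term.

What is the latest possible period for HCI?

Precedence pushes HCI to at least period 2; downstream work caps HCI at period 4.
HCI at period 4 is achievable: Calculus in period 1; Physics in period 2; Databases in period 5; Statistics in period 1; HCI in period 4; Econ in period 2; OS in period 1.

period 4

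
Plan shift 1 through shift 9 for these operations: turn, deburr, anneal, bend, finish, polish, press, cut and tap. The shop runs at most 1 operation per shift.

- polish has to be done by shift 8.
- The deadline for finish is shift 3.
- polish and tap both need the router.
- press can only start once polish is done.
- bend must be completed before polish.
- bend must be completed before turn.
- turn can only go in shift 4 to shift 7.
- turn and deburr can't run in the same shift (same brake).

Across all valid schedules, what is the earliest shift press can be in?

Precedence pushes press to at least shift 3.
press at shift 4 is achievable: finish -> shift 1; cut -> shift 8; anneal -> shift 7; tap -> shift 9; press -> shift 4; turn -> shift 5; deburr -> shift 6; bend -> shift 2; polish -> shift 3.
Nothing earlier works — the conflict and capacity constraints rule out every shift before shift 4.

shift 4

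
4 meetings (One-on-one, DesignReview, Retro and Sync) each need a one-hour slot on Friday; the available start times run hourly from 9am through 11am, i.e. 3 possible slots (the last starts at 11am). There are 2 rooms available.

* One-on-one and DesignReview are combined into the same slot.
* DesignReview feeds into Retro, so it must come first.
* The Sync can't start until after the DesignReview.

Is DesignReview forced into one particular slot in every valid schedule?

No

DesignReview can be 9am (e.g. One-on-one -> 9am, DesignReview -> 9am, Sync -> 10am, Retro -> 10am) or 10am (e.g. Retro=11am, One-on-one=10am, Sync=11am, DesignReview=10am).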